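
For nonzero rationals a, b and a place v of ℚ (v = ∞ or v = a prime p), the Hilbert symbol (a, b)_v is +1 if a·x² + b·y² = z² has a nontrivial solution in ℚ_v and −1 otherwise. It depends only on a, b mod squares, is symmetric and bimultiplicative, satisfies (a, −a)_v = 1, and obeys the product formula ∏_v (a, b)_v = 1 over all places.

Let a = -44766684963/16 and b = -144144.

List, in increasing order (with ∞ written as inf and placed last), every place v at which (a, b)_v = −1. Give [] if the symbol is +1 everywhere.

Mod squares: a ≡ -3003, b ≡ -1001. Check v ∈ {∞, 2, 3, 7, 11, 13}.
v=11: a=11^3·(≡7), b=11^1·(≡8) mod 11; (7|11)=-1, (8|11)=-1; (−1)^{3·1·5}·(-1)^1·(-1)^3 = -1.
v=2: v_2(a)=-4, v_2(b)=4; units ≡ 5, 7 (mod 8); ε·ε+αω+βω = 0·1+-4·0+4·1 ≡ 0  ⇒  (a,b)_2 = +1.
v=∞: -3003 < 0 and -1001 < 0  ⇒  (a,b)_∞ = -1.
v=7: a=7^1·(≡5), b=7^1·(≡2) mod 7; (5|7)=-1, (2|7)=+1; (−1)^{1·1·3}·(-1)^1·(+1)^1 = +1.
v=3: a=3^7·(≡1), b=3^2·(≡1) mod 3; (1|3)=+1, (1|3)=+1; (−1)^{7·2·1}·(+1)^2·(+1)^7 = +1.
v=13: a=13^3·(≡4), b=13^1·(≡1) mod 13; (4|13)=+1, (1|13)=+1; (−1)^{3·1·6}·(+1)^1·(+1)^3 = +1.
Ram(-3003, -1001) = {11, ∞}; no ℚ_11-point on the conic.

[11, inf]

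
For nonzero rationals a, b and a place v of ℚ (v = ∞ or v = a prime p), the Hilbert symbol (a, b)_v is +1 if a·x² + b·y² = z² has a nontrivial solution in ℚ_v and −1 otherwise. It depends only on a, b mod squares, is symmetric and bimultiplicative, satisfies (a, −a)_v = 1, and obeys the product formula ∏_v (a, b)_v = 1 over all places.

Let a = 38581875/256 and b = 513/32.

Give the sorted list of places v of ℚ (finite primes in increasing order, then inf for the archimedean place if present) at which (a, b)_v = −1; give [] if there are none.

[2, 19]

(a, b) ≡ (19, 114) mod (ℚ^×)²; places V = {2, 3, 5, 19, ∞}.
(a,b)_19: α=3, u≡17; β=1, v≡5 (mod 19); (17|19)=+1, (5|19)=+1; sign (−1)^1·+1^1·+1^3 = -1.
(a,b)_5: α=4, u≡1; β=0, v≡4 (mod 5); (1|5)=+1, (4|5)=+1; sign (−1)^0·+1^0·+1^4 = +1.
(a,b)_2: α=-8, β=-5; u≡3, v≡1 (mod 8); ε(u)ε(v)=1·0, αω(v)=-8·0, βω(u)=-5·1; sum ≡ 1  ⇒  -1.
(a,b)_∞: sgn(19)=+, sgn(114)=+, so +1.
(a,b)_3: α=2, u≡1; β=3, v≡2 (mod 3); (1|3)=+1, (2|3)=-1; sign (−1)^0·+1^3·-1^2 = +1.
(19, 114 / ℚ) ramifies at {2, 19}: a division algebra.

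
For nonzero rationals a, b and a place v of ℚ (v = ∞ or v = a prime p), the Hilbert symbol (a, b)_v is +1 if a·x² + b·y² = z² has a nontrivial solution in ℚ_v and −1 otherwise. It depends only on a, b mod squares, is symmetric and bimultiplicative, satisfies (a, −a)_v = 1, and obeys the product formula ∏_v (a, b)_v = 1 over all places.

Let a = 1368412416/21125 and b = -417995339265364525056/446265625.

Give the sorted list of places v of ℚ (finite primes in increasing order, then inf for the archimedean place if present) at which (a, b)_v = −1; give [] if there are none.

[17, 23, 31, 41]

(a, b) ≡ (60605, -41) mod (ℚ^×)²; places V = {2, 3, 5, 7, 13, 17, 23, 31, 41, ∞}.
(a,b)_7: α=2, u≡3; β=6, v≡1 (mod 7); (3|7)=-1, (1|7)=+1; sign (−1)^0·-1^6·+1^2 = +1.
(a,b)_5: α=-3, u≡4; β=-6, v≡4 (mod 5); (4|5)=+1, (4|5)=+1; sign (−1)^0·+1^-6·+1^-3 = +1.
(a,b)_∞: sgn(60605)=+, sgn(-41)=−, so +1.
(a,b)_13: α=-2, u≡9; β=-4, v≡2 (mod 13); (9|13)=+1, (2|13)=-1; sign (−1)^0·+1^-4·-1^-2 = +1.
(a,b)_17: α=1, u≡14; β=2, v≡14 (mod 17); (14|17)=-1, (14|17)=-1; sign (−1)^0·-1^2·-1^1 = -1.
(a,b)_41: α=0, u≡27; β=1, v≡8 (mod 41); (27|41)=-1, (8|41)=+1; sign (−1)^0·-1^1·+1^0 = -1.
(a,b)_3: α=2, u≡2; β=2, v≡1 (mod 3); (2|3)=-1, (1|3)=+1; sign (−1)^0·-1^2·+1^2 = +1.
(a,b)_2: α=8, β=16; u≡5, v≡7 (mod 8); ε(u)ε(v)=0·1, αω(v)=8·0, βω(u)=16·1; sum ≡ 0  ⇒  +1.
(a,b)_23: α=1, u≡2; β=2, v≡22 (mod 23); (2|23)=+1, (22|23)=-1; sign (−1)^0·+1^2·-1^1 = -1.
(a,b)_31: α=1, u≡14; β=2, v≡17 (mod 31); (14|31)=+1, (17|31)=-1; sign (−1)^0·+1^2·-1^1 = -1.
Ram(60605, -41) = {17, 23, 31, 41}; no ℚ_17-point on the conic.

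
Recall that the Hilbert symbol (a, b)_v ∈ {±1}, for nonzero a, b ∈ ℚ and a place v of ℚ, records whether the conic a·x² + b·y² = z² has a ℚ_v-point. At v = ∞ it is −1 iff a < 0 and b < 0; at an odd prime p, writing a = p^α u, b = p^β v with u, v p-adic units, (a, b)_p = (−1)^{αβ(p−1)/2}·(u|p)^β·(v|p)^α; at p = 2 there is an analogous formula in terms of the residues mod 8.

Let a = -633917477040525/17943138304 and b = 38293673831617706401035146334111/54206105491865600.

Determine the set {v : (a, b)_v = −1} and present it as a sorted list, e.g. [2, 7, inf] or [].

[13, 19, 23, 29]

(a, b) ≡ (-28101, 34086) mod (ℚ^×)²; places V = {2, 3, 5, 7, 13, 17, 19, 23, 29, 31, ∞}.
(a,b)_3: α=3, u≡2; β=11, v≡1 (mod 3); (2|3)=-1, (1|3)=+1; sign (−1)^1·-1^11·+1^3 = +1.
(a,b)_31: α=2, u≡25; β=2, v≡11 (mod 31); (25|31)=+1, (11|31)=-1; sign (−1)^0·+1^2·-1^2 = +1.
(a,b)_19: α=3, u≡15; β=3, v≡8 (mod 19); (15|19)=-1, (8|19)=-1; sign (−1)^1·-1^3·-1^3 = -1.
(a,b)_13: α=-2, u≡2; β=-3, v≡3 (mod 13); (2|13)=-1, (3|13)=+1; sign (−1)^0·-1^-3·+1^-2 = -1.
(a,b)_7: α=-2, u≡2; β=-6, v≡5 (mod 7); (2|7)=+1, (5|7)=-1; sign (−1)^0·+1^-6·-1^-2 = +1.
(a,b)_23: α=-2, u≡5; β=1, v≡15 (mod 23); (5|23)=-1, (15|23)=-1; sign (−1)^0·-1^1·-1^-2 = -1.
(a,b)_17: α=3, u≡8; β=10, v≡1 (mod 17); (8|17)=+1, (1|17)=+1; sign (−1)^0·+1^10·+1^3 = +1.
(a,b)_∞: sgn(-28101)=−, sgn(34086)=+, so +1.
(a,b)_5: α=2, u≡1; β=-2, v≡4 (mod 5); (1|5)=+1, (4|5)=+1; sign (−1)^0·+1^-2·+1^2 = +1.
(a,b)_29: α=1, u≡11; β=4, v≡19 (mod 29); (11|29)=-1, (19|29)=-1; sign (−1)^0·-1^4·-1^1 = -1.
(a,b)_2: α=-12, β=-23; u≡3, v≡3 (mod 8); ε(u)ε(v)=1·1, αω(v)=-12·1, βω(u)=-23·1; sum ≡ 0  ⇒  +1.
(-28101, 34086 / ℚ) ramifies at {13, 19, 23, 29}: a division algebra.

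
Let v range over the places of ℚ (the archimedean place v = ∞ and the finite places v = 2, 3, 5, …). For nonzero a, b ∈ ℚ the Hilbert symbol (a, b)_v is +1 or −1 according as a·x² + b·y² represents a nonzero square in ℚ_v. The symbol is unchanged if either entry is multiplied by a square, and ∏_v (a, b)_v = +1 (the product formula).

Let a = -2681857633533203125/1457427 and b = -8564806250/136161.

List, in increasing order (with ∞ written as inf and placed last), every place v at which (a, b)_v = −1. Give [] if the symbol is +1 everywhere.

[13, inf]

Mod squares: a ≡ -15015, b ≡ -10010. Check v ∈ {∞, 2, 3, 5, 7, 11, 13, 17, 37, 41}.
v=37: a=37^2·(≡16), b=37^2·(≡6) mod 37; (16|37)=+1, (6|37)=-1; (−1)^{2·2·18}·(+1)^2·(-1)^2 = +1.
v=17: a=17^-2·(≡9), b=17^0·(≡12) mod 17; (9|17)=+1, (12|17)=-1; (−1)^{-2·0·8}·(+1)^0·(-1)^-2 = +1.
v=13: a=13^3·(≡2), b=13^1·(≡12) mod 13; (2|13)=-1, (12|13)=+1; (−1)^{3·1·6}·(-1)^1·(+1)^3 = -1.
v=2: v_2(a)=0, v_2(b)=1; units ≡ 1, 3 (mod 8); ε·ε+αω+βω = 0·1+0·1+1·0 ≡ 0  ⇒  (a,b)_2 = +1.
v=5: a=5^9·(≡3), b=5^5·(≡2) mod 5; (3|5)=-1, (2|5)=-1; (−1)^{9·5·2}·(-1)^5·(-1)^9 = +1.
v=11: a=11^3·(≡7), b=11^1·(≡1) mod 11; (7|11)=-1, (1|11)=+1; (−1)^{3·1·5}·(-1)^1·(+1)^3 = +1.
v=41: a=41^-2·(≡40), b=41^-2·(≡17) mod 41; (40|41)=+1, (17|41)=-1; (−1)^{-2·-2·20}·(+1)^-2·(-1)^-2 = +1.
v=7: a=7^3·(≡4), b=7^1·(≡3) mod 7; (4|7)=+1, (3|7)=-1; (−1)^{3·1·3}·(+1)^1·(-1)^3 = +1.
v=∞: -15015 < 0 and -10010 < 0  ⇒  (a,b)_∞ = -1.
v=3: a=3^-1·(≡2), b=3^-4·(≡1) mod 3; (2|3)=-1, (1|3)=+1; (−1)^{-1·-4·1}·(-1)^-4·(+1)^-1 = +1.
(-15015, -10010 / ℚ) ramifies at {13, ∞}: a division algebra.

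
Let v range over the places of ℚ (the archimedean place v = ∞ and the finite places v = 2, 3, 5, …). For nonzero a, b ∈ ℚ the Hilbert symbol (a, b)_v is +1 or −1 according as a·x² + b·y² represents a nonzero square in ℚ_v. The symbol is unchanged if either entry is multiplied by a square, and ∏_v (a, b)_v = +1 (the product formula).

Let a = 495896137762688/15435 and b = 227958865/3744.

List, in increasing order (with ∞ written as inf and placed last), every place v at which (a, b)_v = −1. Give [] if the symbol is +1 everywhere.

[5, 7, 13, 19]

Mod squares: a ≡ 27370, b ≡ 56810. Check v ∈ {∞, 2, 3, 5, 7, 13, 17, 19, 23, 31}.
v=13: a=13^4·(≡5), b=13^-1·(≡2) mod 13; (5|13)=-1, (2|13)=-1; (−1)^{4·-1·6}·(-1)^-1·(-1)^4 = -1.
v=∞: 27370 > 0 and 56810 > 0  ⇒  (a,b)_∞ = +1.
v=17: a=17^1·(≡11), b=17^2·(≡9) mod 17; (11|17)=-1, (9|17)=+1; (−1)^{1·2·8}·(-1)^2·(+1)^1 = +1.
v=19: a=19^2·(≡18), b=19^3·(≡4) mod 19; (18|19)=-1, (4|19)=+1; (−1)^{2·3·9}·(-1)^3·(+1)^2 = -1.
v=2: v_2(a)=7, v_2(b)=-5; units ≡ 5, 5 (mod 8); ε·ε+αω+βω = 0·0+7·1+-5·1 ≡ 0  ⇒  (a,b)_2 = +1.
v=3: a=3^-2·(≡1), b=3^-2·(≡2) mod 3; (1|3)=+1, (2|3)=-1; (−1)^{-2·-2·1}·(+1)^-2·(-1)^-2 = +1.
v=5: a=5^-1·(≡4), b=5^1·(≡2) mod 5; (4|5)=+1, (2|5)=-1; (−1)^{-1·1·2}·(+1)^1·(-1)^-1 = -1.
v=7: a=7^-3·(≡4), b=7^0·(≡6) mod 7; (4|7)=+1, (6|7)=-1; (−1)^{-3·0·3}·(+1)^0·(-1)^-3 = -1.
v=23: a=23^1·(≡17), b=23^1·(≡4) mod 23; (17|23)=-1, (4|23)=+1; (−1)^{1·1·11}·(-1)^1·(+1)^1 = +1.
v=31: a=31^2·(≡7), b=31^0·(≡1) mod 31; (7|31)=+1, (1|31)=+1; (−1)^{2·0·15}·(+1)^0·(+1)^2 = +1.
(27370, 56810 / ℚ) ramifies at {5, 7, 13, 19}: a division algebra.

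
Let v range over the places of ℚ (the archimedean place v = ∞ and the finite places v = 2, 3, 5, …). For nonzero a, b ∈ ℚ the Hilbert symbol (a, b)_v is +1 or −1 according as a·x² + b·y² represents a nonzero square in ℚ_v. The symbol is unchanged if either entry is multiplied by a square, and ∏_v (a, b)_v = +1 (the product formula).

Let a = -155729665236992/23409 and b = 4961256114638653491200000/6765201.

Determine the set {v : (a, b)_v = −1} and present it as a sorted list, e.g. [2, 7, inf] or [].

Mod squares: a ≡ -12122, b ≡ 5. Check v ∈ {∞, 2, 3, 5, 7, 11, 17, 19, 23, 29}.
v=2: v_2(a)=13, v_2(b)=14; units ≡ 3, 5 (mod 8); ε·ε+αω+βω = 1·0+13·1+14·1 ≡ 1  ⇒  (a,b)_2 = -1.
v=11: a=11^3·(≡4), b=11^4·(≡5) mod 11; (4|11)=+1, (5|11)=+1; (−1)^{3·4·5}·(+1)^4·(+1)^3 = +1.
v=17: a=17^-2·(≡2), b=17^-4·(≡14) mod 17; (2|17)=+1, (14|17)=-1; (−1)^{-2·-4·8}·(+1)^-4·(-1)^-2 = +1.
v=29: a=29^1·(≡2), b=29^4·(≡6) mod 29; (2|29)=-1, (6|29)=+1; (−1)^{1·4·14}·(-1)^4·(+1)^1 = +1.
v=∞: -12122 < 0 and 5 > 0  ⇒  (a,b)_∞ = +1.
v=19: a=19^1·(≡2), b=19^2·(≡9) mod 19; (2|19)=-1, (9|19)=+1; (−1)^{1·2·9}·(-1)^2·(+1)^1 = +1.
v=7: a=7^2·(≡2), b=7^2·(≡6) mod 7; (2|7)=+1, (6|7)=-1; (−1)^{2·2·3}·(+1)^2·(-1)^2 = +1.
v=3: a=3^-4·(≡1), b=3^-4·(≡2) mod 3; (1|3)=+1, (2|3)=-1; (−1)^{-4·-4·1}·(+1)^-4·(-1)^-4 = +1.
v=23: a=23^2·(≡21), b=23^2·(≡17) mod 23; (21|23)=-1, (17|23)=-1; (−1)^{2·2·11}·(-1)^2·(-1)^2 = +1.
v=5: a=5^0·(≡2), b=5^5·(≡4) mod 5; (2|5)=-1, (4|5)=+1; (−1)^{0·5·2}·(-1)^5·(+1)^0 = -1.
Ram(-12122, 5) = {2, 5}; no ℚ_2-point on the conic.

[2, 5]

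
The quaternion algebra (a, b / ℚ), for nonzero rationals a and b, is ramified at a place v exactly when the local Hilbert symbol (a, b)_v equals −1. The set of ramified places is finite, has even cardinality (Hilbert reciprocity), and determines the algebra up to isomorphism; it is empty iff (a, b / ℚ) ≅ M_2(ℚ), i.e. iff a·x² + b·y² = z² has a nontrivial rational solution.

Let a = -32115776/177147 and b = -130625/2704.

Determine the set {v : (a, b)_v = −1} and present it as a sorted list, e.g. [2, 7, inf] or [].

[11, inf]

(a, b) ≡ (-627, -209) mod (ℚ^×)²; places V = {2, 3, 5, 7, 11, 13, 19, ∞}.
(a,b)_13: α=0, u≡1; β=-2, v≡4 (mod 13); (1|13)=+1, (4|13)=+1; sign (−1)^0·+1^-2·+1^0 = +1.
(a,b)_2: α=6, β=-4; u≡5, v≡7 (mod 8); ε(u)ε(v)=0·1, αω(v)=6·0, βω(u)=-4·1; sum ≡ 0  ⇒  +1.
(a,b)_11: α=1, u≡5; β=1, v≡3 (mod 11); (5|11)=+1, (3|11)=+1; sign (−1)^1·+1^1·+1^1 = -1.
(a,b)_3: α=-11, u≡1; β=0, v≡1 (mod 3); (1|3)=+1, (1|3)=+1; sign (−1)^0·+1^0·+1^-11 = +1.
(a,b)_∞: sgn(-627)=−, sgn(-209)=−, so -1.
(a,b)_7: α=4, u≡3; β=0, v≡1 (mod 7); (3|7)=-1, (1|7)=+1; sign (−1)^0·-1^0·+1^4 = +1.
(a,b)_5: α=0, u≡2; β=4, v≡4 (mod 5); (2|5)=-1, (4|5)=+1; sign (−1)^0·-1^4·+1^0 = +1.
(a,b)_19: α=1, u≡5; β=1, v≡10 (mod 19); (5|19)=+1, (10|19)=-1; sign (−1)^1·+1^1·-1^1 = +1.
(-627, -209 / ℚ) ramifies at {11, ∞}: a division algebra.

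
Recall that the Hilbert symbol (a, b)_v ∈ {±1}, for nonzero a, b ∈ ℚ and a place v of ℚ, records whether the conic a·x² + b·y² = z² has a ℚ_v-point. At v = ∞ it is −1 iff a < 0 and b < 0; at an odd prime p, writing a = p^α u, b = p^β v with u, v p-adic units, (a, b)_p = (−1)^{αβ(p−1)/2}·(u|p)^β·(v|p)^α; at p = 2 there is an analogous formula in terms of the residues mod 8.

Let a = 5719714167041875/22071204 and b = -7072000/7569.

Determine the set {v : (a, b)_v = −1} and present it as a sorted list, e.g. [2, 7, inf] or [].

[2, 5, 11, 13]

Mod squares: a ≡ 187, b ≡ -1105. Check v ∈ {∞, 2, 3, 5, 7, 11, 13, 17, 29}.
v=2: v_2(a)=-2, v_2(b)=8; units ≡ 3, 7 (mod 8); ε·ε+αω+βω = 1·1+-2·0+8·1 ≡ 1  ⇒  (a,b)_2 = -1.
v=5: a=5^4·(≡3), b=5^3·(≡1) mod 5; (3|5)=-1, (1|5)=+1; (−1)^{4·3·2}·(-1)^3·(+1)^4 = -1.
v=∞: 187 > 0 and -1105 < 0  ⇒  (a,b)_∞ = +1.
v=3: a=3^-8·(≡1), b=3^-2·(≡2) mod 3; (1|3)=+1, (2|3)=-1; (−1)^{-8·-2·1}·(+1)^-2·(-1)^-8 = +1.
v=17: a=17^3·(≡3), b=17^1·(≡6) mod 17; (3|17)=-1, (6|17)=-1; (−1)^{3·1·8}·(-1)^1·(-1)^3 = +1.
v=7: a=7^2·(≡5), b=7^0·(≡1) mod 7; (5|7)=-1, (1|7)=+1; (−1)^{2·0·3}·(-1)^0·(+1)^2 = +1.
v=11: a=11^3·(≡2), b=11^0·(≡10) mod 11; (2|11)=-1, (10|11)=-1; (−1)^{3·0·5}·(-1)^0·(-1)^3 = -1.
v=13: a=13^4·(≡11), b=13^1·(≡8) mod 13; (11|13)=-1, (8|13)=-1; (−1)^{4·1·6}·(-1)^1·(-1)^4 = -1.
v=29: a=29^-2·(≡1), b=29^-2·(≡3) mod 29; (1|29)=+1, (3|29)=-1; (−1)^{-2·-2·14}·(+1)^-2·(-1)^-2 = +1.
(187, -1105 / ℚ) ramifies at {2, 5, 11, 13}: a division algebra.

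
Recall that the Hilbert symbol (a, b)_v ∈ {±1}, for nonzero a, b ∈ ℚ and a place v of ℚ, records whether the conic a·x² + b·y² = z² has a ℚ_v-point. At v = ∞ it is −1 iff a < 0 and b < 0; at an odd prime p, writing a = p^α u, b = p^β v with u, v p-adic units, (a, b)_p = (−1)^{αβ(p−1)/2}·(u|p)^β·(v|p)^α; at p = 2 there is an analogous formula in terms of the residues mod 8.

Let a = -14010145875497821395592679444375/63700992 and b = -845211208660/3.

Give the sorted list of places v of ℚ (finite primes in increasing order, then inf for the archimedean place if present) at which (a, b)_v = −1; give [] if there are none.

[5, inf]

(a, b) ≡ (-768453, -192855) mod (ℚ^×)²; places V = {2, 3, 5, 7, 13, 23, 37, 43, ∞}.
(a,b)_43: α=3, u≡21; β=1, v≡37 (mod 43); (21|43)=+1, (37|43)=-1; sign (−1)^1·+1^1·-1^3 = +1.
(a,b)_13: α=2, u≡3; β=1, v≡7 (mod 13); (3|13)=+1, (7|13)=-1; sign (−1)^0·+1^1·-1^2 = +1.
(a,b)_3: α=-5, u≡1; β=-1, v≡2 (mod 3); (1|3)=+1, (2|3)=-1; sign (−1)^1·+1^-1·-1^-5 = +1.
(a,b)_2: α=-18, β=2; u≡3, v≡1 (mod 8); ε(u)ε(v)=1·0, αω(v)=-18·0, βω(u)=2·1; sum ≡ 0  ⇒  +1.
(a,b)_23: α=3, u≡13; β=1, v≡20 (mod 23); (13|23)=+1, (20|23)=-1; sign (−1)^1·+1^1·-1^3 = +1.
(a,b)_37: α=5, u≡11; β=2, v≡36 (mod 37); (11|37)=+1, (36|37)=+1; sign (−1)^0·+1^2·+1^5 = +1.
(a,b)_∞: sgn(-768453)=−, sgn(-192855)=−, so -1.
(a,b)_5: α=4, u≡2; β=1, v≡1 (mod 5); (2|5)=-1, (1|5)=+1; sign (−1)^0·-1^1·+1^4 = -1.
(a,b)_7: α=11, u≡4; β=4, v≡2 (mod 7); (4|7)=+1, (2|7)=+1; sign (−1)^0·+1^4·+1^11 = +1.
(-768453, -192855 / ℚ) ramifies at {5, ∞}: a division algebra.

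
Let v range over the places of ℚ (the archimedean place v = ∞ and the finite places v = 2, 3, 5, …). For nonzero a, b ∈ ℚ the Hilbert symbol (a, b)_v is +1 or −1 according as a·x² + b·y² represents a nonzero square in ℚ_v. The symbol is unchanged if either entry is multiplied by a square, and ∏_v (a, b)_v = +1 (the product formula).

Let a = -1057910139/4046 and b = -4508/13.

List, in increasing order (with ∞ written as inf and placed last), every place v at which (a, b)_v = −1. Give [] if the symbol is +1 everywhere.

[2, inf]

Mod squares: a ≡ -4186, b ≡ -299. Check v ∈ {∞, 2, 3, 7, 11, 13, 17, 19, 23}.
v=3: a=3^4·(≡2), b=3^0·(≡1) mod 3; (2|3)=-1, (1|3)=+1; (−1)^{4·0·1}·(-1)^0·(+1)^4 = +1.
v=11: a=11^2·(≡3), b=11^0·(≡1) mod 11; (3|11)=+1, (1|11)=+1; (−1)^{2·0·5}·(+1)^0·(+1)^2 = +1.
v=23: a=23^1·(≡13), b=23^1·(≡15) mod 23; (13|23)=+1, (15|23)=-1; (−1)^{1·1·11}·(+1)^1·(-1)^1 = +1.
v=13: a=13^1·(≡3), b=13^-1·(≡3) mod 13; (3|13)=+1, (3|13)=+1; (−1)^{1·-1·6}·(+1)^-1·(+1)^1 = +1.
v=2: v_2(a)=-1, v_2(b)=2; units ≡ 3, 5 (mod 8); ε·ε+αω+βω = 1·0+-1·1+2·1 ≡ 1  ⇒  (a,b)_2 = -1.
v=7: a=7^-1·(≡2), b=7^2·(≡1) mod 7; (2|7)=+1, (1|7)=+1; (−1)^{-1·2·3}·(+1)^2·(+1)^-1 = +1.
v=∞: -4186 < 0 and -299 < 0  ⇒  (a,b)_∞ = -1.
v=17: a=17^-2·(≡1), b=17^0·(≡5) mod 17; (1|17)=+1, (5|17)=-1; (−1)^{-2·0·8}·(+1)^0·(-1)^-2 = +1.
v=19: a=19^2·(≡15), b=19^0·(≡4) mod 19; (15|19)=-1, (4|19)=+1; (−1)^{2·0·9}·(-1)^0·(+1)^2 = +1.
|Ram(-4186, -299)| = 2, even; anisotropic at {2, ∞}.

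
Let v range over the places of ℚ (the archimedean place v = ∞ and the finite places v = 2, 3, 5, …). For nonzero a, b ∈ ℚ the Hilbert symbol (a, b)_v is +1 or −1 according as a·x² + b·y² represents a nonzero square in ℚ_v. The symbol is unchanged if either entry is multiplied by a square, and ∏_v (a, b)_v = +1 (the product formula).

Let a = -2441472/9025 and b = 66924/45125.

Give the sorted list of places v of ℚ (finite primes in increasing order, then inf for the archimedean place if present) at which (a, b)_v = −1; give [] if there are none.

Mod squares: a ≡ -33, b ≡ 55. Check v ∈ {∞, 2, 3, 5, 11, 13, 17, 19}.
v=2: v_2(a)=8, v_2(b)=2; units ≡ 7, 7 (mod 8); ε·ε+αω+βω = 1·1+8·0+2·0 ≡ 1  ⇒  (a,b)_2 = -1.
v=5: a=5^-2·(≡3), b=5^-3·(≡4) mod 5; (3|5)=-1, (4|5)=+1; (−1)^{-2·-3·2}·(-1)^-3·(+1)^-2 = -1.
v=13: a=13^0·(≡2), b=13^2·(≡3) mod 13; (2|13)=-1, (3|13)=+1; (−1)^{0·2·6}·(-1)^2·(+1)^0 = +1.
v=17: a=17^2·(≡8), b=17^0·(≡9) mod 17; (8|17)=+1, (9|17)=+1; (−1)^{2·0·8}·(+1)^0·(+1)^2 = +1.
v=19: a=19^-2·(≡11), b=19^-2·(≡4) mod 19; (11|19)=+1, (4|19)=+1; (−1)^{-2·-2·9}·(+1)^-2·(+1)^-2 = +1.
v=3: a=3^1·(≡1), b=3^2·(≡1) mod 3; (1|3)=+1, (1|3)=+1; (−1)^{1·2·1}·(+1)^2·(+1)^1 = +1.
v=∞: -33 < 0 and 55 > 0  ⇒  (a,b)_∞ = +1.
v=11: a=11^1·(≡10), b=11^1·(≡4) mod 11; (10|11)=-1, (4|11)=+1; (−1)^{1·1·5}·(-1)^1·(+1)^1 = +1.
(-33, 55 / ℚ) ramifies at {2, 5}: a division algebra.

[2, 5]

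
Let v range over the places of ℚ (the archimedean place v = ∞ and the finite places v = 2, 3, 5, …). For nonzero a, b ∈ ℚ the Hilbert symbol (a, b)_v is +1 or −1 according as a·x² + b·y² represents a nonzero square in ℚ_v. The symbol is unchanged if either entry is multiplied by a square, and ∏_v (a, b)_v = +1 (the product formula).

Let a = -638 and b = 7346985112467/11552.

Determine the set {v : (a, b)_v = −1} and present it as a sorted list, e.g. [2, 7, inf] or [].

(a, b) ≡ (-638, 30596566) mod (ℚ^×)²; places V = {2, 3, 7, 11, 13, 17, 19, 29, 31, ∞}.
(a,b)_7: α=0, u≡6; β=3, v≡3 (mod 7); (6|7)=-1, (3|7)=-1; sign (−1)^0·-1^3·-1^0 = -1.
(a,b)_31: α=0, u≡13; β=1, v≡18 (mod 31); (13|31)=-1, (18|31)=+1; sign (−1)^0·-1^1·+1^0 = -1.
(a,b)_19: α=0, u≡8; β=-2, v≡16 (mod 19); (8|19)=-1, (16|19)=+1; sign (−1)^0·-1^-2·+1^0 = +1.
(a,b)_∞: sgn(-638)=−, sgn(30596566)=+, so +1.
(a,b)_11: α=1, u≡8; β=3, v≡10 (mod 11); (8|11)=-1, (10|11)=-1; sign (−1)^1·-1^3·-1^1 = -1.
(a,b)_3: α=0, u≡1; β=4, v≡1 (mod 3); (1|3)=+1, (1|3)=+1; sign (−1)^0·+1^4·+1^0 = +1.
(a,b)_17: α=0, u≡8; β=1, v≡9 (mod 17); (8|17)=+1, (9|17)=+1; sign (−1)^0·+1^1·+1^0 = +1.
(a,b)_2: α=1, β=-5; u≡1, v≡3 (mod 8); ε(u)ε(v)=0·1, αω(v)=1·1, βω(u)=-5·0; sum ≡ 1  ⇒  -1.
(a,b)_29: α=1, u≡7; β=1, v≡24 (mod 29); (7|29)=+1, (24|29)=+1; sign (−1)^0·+1^1·+1^1 = +1.
(a,b)_13: α=0, u≡12; β=1, v≡10 (mod 13); (12|13)=+1, (10|13)=+1; sign (−1)^0·+1^1·+1^0 = +1.
Ram(-638, 30596566) = {2, 7, 11, 31}; no ℚ_2-point on the conic.

[2, 7, 11, 31]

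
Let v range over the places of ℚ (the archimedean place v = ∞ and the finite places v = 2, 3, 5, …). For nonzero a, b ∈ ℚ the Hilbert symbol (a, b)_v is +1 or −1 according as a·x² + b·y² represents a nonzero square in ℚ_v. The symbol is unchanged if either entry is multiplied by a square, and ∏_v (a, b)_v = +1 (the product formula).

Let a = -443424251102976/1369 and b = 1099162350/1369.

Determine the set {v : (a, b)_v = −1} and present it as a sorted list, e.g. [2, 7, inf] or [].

Mod squares: a ≡ -31, b ≡ 4885166. Check v ∈ {∞, 2, 3, 5, 11, 13, 19, 29, 31, 37}.
v=29: a=29^2·(≡26), b=29^1·(≡13) mod 29; (26|29)=-1, (13|29)=+1; (−1)^{2·1·14}·(-1)^1·(+1)^2 = -1.
v=5: a=5^0·(≡1), b=5^2·(≡1) mod 5; (1|5)=+1, (1|5)=+1; (−1)^{0·2·2}·(+1)^2·(+1)^0 = +1.
v=11: a=11^2·(≡8), b=11^1·(≡3) mod 11; (8|11)=-1, (3|11)=+1; (−1)^{2·1·5}·(-1)^1·(+1)^2 = -1.
v=13: a=13^2·(≡2), b=13^1·(≡4) mod 13; (2|13)=-1, (4|13)=+1; (−1)^{2·1·6}·(-1)^1·(+1)^2 = -1.
v=37: a=37^-2·(≡24), b=37^-2·(≡20) mod 37; (24|37)=-1, (20|37)=-1; (−1)^{-2·-2·18}·(-1)^-2·(-1)^-2 = +1.
v=2: v_2(a)=8, v_2(b)=1; units ≡ 1, 7 (mod 8); ε·ε+αω+βω = 0·1+8·0+1·0 ≡ 0  ⇒  (a,b)_2 = +1.
v=∞: -31 < 0 and 4885166 > 0  ⇒  (a,b)_∞ = +1.
v=3: a=3^2·(≡2), b=3^2·(≡2) mod 3; (2|3)=-1, (2|3)=-1; (−1)^{2·2·1}·(-1)^2·(-1)^2 = +1.
v=19: a=19^2·(≡1), b=19^1·(≡1) mod 19; (1|19)=+1, (1|19)=+1; (−1)^{2·1·9}·(+1)^1·(+1)^2 = +1.
v=31: a=31^1·(≡24), b=31^1·(≡27) mod 31; (24|31)=-1, (27|31)=-1; (−1)^{1·1·15}·(-1)^1·(-1)^1 = -1.
(-31, 4885166 / ℚ) ramifies at {11, 13, 29, 31}: a division algebra.

[11, 13, 29, 31]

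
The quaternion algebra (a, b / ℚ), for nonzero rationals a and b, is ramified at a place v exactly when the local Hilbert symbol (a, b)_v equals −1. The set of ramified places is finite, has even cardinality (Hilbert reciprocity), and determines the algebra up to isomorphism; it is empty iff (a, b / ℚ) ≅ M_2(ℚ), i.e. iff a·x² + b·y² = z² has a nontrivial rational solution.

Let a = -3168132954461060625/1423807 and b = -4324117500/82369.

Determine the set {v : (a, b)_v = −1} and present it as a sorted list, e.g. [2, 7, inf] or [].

Mod squares: a ≡ -107251599, b ≡ -87. Check v ∈ {∞, 2, 3, 5, 7, 11, 13, 19, 23, 29, 31, 41, 43, 47}.
v=7: a=7^-1·(≡5), b=7^-2·(≡4) mod 7; (5|7)=-1, (4|7)=+1; (−1)^{-1·-2·3}·(-1)^-2·(+1)^-1 = +1.
v=3: a=3^5·(≡2), b=3^3·(≡1) mod 3; (2|3)=-1, (1|3)=+1; (−1)^{5·3·1}·(-1)^3·(+1)^5 = +1.
v=5: a=5^4·(≡4), b=5^4·(≡3) mod 5; (4|5)=+1, (3|5)=-1; (−1)^{4·4·2}·(+1)^4·(-1)^4 = +1.
v=13: a=13^1·(≡2), b=13^0·(≡12) mod 13; (2|13)=-1, (12|13)=+1; (−1)^{1·0·6}·(-1)^0·(+1)^1 = +1.
v=11: a=11^-2·(≡2), b=11^0·(≡1) mod 11; (2|11)=-1, (1|11)=+1; (−1)^{-2·0·5}·(-1)^0·(+1)^-2 = +1.
v=∞: -107251599 < 0 and -87 < 0  ⇒  (a,b)_∞ = -1.
v=29: a=29^1·(≡12), b=29^1·(≡26) mod 29; (12|29)=-1, (26|29)=-1; (−1)^{1·1·14}·(-1)^1·(-1)^1 = +1.
v=47: a=47^2·(≡6), b=47^2·(≡2) mod 47; (6|47)=+1, (2|47)=+1; (−1)^{2·2·23}·(+1)^2·(+1)^2 = +1.
v=31: a=31^1·(≡29), b=31^0·(≡11) mod 31; (29|31)=-1, (11|31)=-1; (−1)^{1·0·15}·(-1)^0·(-1)^1 = -1.
v=23: a=23^1·(≡11), b=23^0·(≡5) mod 23; (11|23)=-1, (5|23)=-1; (−1)^{1·0·11}·(-1)^0·(-1)^1 = -1.
v=2: v_2(a)=0, v_2(b)=2; units ≡ 1, 1 (mod 8); ε·ε+αω+βω = 0·0+0·0+2·0 ≡ 0  ⇒  (a,b)_2 = +1.
v=43: a=43^2·(≡26), b=43^0·(≡7) mod 43; (26|43)=-1, (7|43)=-1; (−1)^{2·0·21}·(-1)^0·(-1)^2 = +1.
v=41: a=41^-2·(≡30), b=41^-2·(≡18) mod 41; (30|41)=-1, (18|41)=+1; (−1)^{-2·-2·20}·(-1)^-2·(+1)^-2 = +1.
v=19: a=19^1·(≡14), b=19^0·(≡2) mod 19; (14|19)=-1, (2|19)=-1; (−1)^{1·0·9}·(-1)^0·(-1)^1 = -1.
(-107251599, -87 / ℚ) ramifies at {19, 23, 31, ∞}: a division algebra.

[19, 23, 31, inf]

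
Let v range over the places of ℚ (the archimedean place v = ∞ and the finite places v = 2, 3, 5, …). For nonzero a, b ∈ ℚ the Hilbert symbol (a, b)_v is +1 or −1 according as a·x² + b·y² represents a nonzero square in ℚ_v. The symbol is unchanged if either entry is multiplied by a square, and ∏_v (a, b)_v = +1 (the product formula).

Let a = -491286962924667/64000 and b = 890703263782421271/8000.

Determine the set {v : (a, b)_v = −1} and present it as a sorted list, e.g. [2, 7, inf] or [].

[2, 31]

Mod squares: a ≡ -4030, b ≡ 74555. Check v ∈ {∞, 2, 3, 5, 7, 13, 29, 31, 37}.
v=13: a=13^1·(≡8), b=13^1·(≡6) mod 13; (8|13)=-1, (6|13)=-1; (−1)^{1·1·6}·(-1)^1·(-1)^1 = +1.
v=2: v_2(a)=-9, v_2(b)=-6; units ≡ 1, 3 (mod 8); ε·ε+αω+βω = 0·1+-9·1+-6·0 ≡ 1  ⇒  (a,b)_2 = -1.
v=31: a=31^1·(≡4), b=31^1·(≡16) mod 31; (4|31)=+1, (16|31)=+1; (−1)^{1·1·15}·(+1)^1·(+1)^1 = -1.
v=5: a=5^-3·(≡4), b=5^-3·(≡4) mod 5; (4|5)=+1, (4|5)=+1; (−1)^{-3·-3·2}·(+1)^-3·(+1)^-3 = +1.
v=∞: -4030 < 0 and 74555 > 0  ⇒  (a,b)_∞ = +1.
v=29: a=29^2·(≡13), b=29^2·(≡6) mod 29; (13|29)=+1, (6|29)=+1; (−1)^{2·2·14}·(+1)^2·(+1)^2 = +1.
v=37: a=37^2·(≡11), b=37^3·(≡17) mod 37; (11|37)=+1, (17|37)=-1; (−1)^{2·3·18}·(+1)^3·(-1)^2 = +1.
v=7: a=7^6·(≡4), b=7^8·(≡6) mod 7; (4|7)=+1, (6|7)=-1; (−1)^{6·8·3}·(+1)^8·(-1)^6 = +1.
v=3: a=3^2·(≡2), b=3^2·(≡2) mod 3; (2|3)=-1, (2|3)=-1; (−1)^{2·2·1}·(-1)^2·(-1)^2 = +1.
Ram(-4030, 74555) = {2, 31}; no ℚ_2-point on the conic.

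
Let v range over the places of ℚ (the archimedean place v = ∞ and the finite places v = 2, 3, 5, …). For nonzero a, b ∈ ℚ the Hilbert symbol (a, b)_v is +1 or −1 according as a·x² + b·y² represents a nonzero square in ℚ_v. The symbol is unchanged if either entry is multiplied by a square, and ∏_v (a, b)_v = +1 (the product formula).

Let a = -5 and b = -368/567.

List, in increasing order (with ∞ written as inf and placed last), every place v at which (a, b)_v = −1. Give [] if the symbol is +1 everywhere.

[2, inf]

(a, b) ≡ (-5, -161) mod (ℚ^×)²; places V = {2, 3, 5, 7, 23, ∞}.
(a,b)_23: α=0, u≡18; β=1, v≡2 (mod 23); (18|23)=+1, (2|23)=+1; sign (−1)^0·+1^1·+1^0 = +1.
(a,b)_2: α=0, β=4; u≡3, v≡7 (mod 8); ε(u)ε(v)=1·1, αω(v)=0·0, βω(u)=4·1; sum ≡ 1  ⇒  -1.
(a,b)_3: α=0, u≡1; β=-4, v≡1 (mod 3); (1|3)=+1, (1|3)=+1; sign (−1)^0·+1^-4·+1^0 = +1.
(a,b)_5: α=1, u≡4; β=0, v≡1 (mod 5); (4|5)=+1, (1|5)=+1; sign (−1)^0·+1^0·+1^1 = +1.
(a,b)_7: α=0, u≡2; β=-1, v≡6 (mod 7); (2|7)=+1, (6|7)=-1; sign (−1)^0·+1^-1·-1^0 = +1.
(a,b)_∞: sgn(-5)=−, sgn(-161)=−, so -1.
Ram(-5, -161) = {2, ∞}; no ℚ_2-point on the conic.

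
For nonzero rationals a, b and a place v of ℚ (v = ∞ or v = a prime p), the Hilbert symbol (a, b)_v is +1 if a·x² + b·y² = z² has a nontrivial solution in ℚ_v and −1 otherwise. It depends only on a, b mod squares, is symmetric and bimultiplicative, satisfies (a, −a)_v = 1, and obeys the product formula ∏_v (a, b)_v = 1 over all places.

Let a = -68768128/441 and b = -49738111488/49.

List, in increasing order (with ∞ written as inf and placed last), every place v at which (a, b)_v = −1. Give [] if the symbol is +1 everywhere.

[17, inf]

Mod squares: a ≡ -22, b ≡ -442. Check v ∈ {∞, 2, 3, 7, 11, 13, 17}.
v=13: a=13^2·(≡12), b=13^3·(≡11) mod 13; (12|13)=+1, (11|13)=-1; (−1)^{2·3·6}·(+1)^3·(-1)^2 = +1.
v=2: v_2(a)=7, v_2(b)=9; units ≡ 5, 3 (mod 8); ε·ε+αω+βω = 0·1+7·1+9·1 ≡ 0  ⇒  (a,b)_2 = +1.
v=17: a=17^2·(≡3), b=17^3·(≡2) mod 17; (3|17)=-1, (2|17)=+1; (−1)^{2·3·8}·(-1)^3·(+1)^2 = -1.
v=3: a=3^-2·(≡2), b=3^2·(≡2) mod 3; (2|3)=-1, (2|3)=-1; (−1)^{-2·2·1}·(-1)^2·(-1)^-2 = +1.
v=7: a=7^-2·(≡6), b=7^-2·(≡5) mod 7; (6|7)=-1, (5|7)=-1; (−1)^{-2·-2·3}·(-1)^-2·(-1)^-2 = +1.
v=∞: -22 < 0 and -442 < 0  ⇒  (a,b)_∞ = -1.
v=11: a=11^1·(≡4), b=11^0·(≡9) mod 11; (4|11)=+1, (9|11)=+1; (−1)^{1·0·5}·(+1)^0·(+1)^1 = +1.
(-22, -442 / ℚ) ramifies at {17, ∞}: a division algebra.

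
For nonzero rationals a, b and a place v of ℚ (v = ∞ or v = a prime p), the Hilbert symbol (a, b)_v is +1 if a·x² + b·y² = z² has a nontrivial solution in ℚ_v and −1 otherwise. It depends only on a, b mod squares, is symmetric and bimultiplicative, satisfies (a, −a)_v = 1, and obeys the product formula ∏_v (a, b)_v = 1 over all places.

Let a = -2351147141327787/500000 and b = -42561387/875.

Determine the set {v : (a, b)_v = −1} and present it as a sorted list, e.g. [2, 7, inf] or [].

Mod squares: a ≡ -6, b ≡ -11305. Check v ∈ {∞, 2, 3, 5, 7, 11, 17, 19, 41}.
v=11: a=11^6·(≡5), b=11^4·(≡5) mod 11; (5|11)=+1, (5|11)=+1; (−1)^{6·4·5}·(+1)^4·(+1)^6 = +1.
v=41: a=41^2·(≡34), b=41^0·(≡7) mod 41; (34|41)=-1, (7|41)=-1; (−1)^{2·0·20}·(-1)^0·(-1)^2 = +1.
v=5: a=5^-6·(≡4), b=5^-3·(≡4) mod 5; (4|5)=+1, (4|5)=+1; (−1)^{-6·-3·2}·(+1)^-3·(+1)^-6 = +1.
v=19: a=19^2·(≡14), b=19^1·(≡8) mod 19; (14|19)=-1, (8|19)=-1; (−1)^{2·1·9}·(-1)^1·(-1)^2 = -1.
v=2: v_2(a)=-5, v_2(b)=0; units ≡ 5, 7 (mod 8); ε·ε+αω+βω = 0·1+-5·0+0·1 ≡ 0  ⇒  (a,b)_2 = +1.
v=7: a=7^0·(≡4), b=7^-1·(≡1) mod 7; (4|7)=+1, (1|7)=+1; (−1)^{0·-1·3}·(+1)^-1·(+1)^0 = +1.
v=17: a=17^0·(≡11), b=17^1·(≡8) mod 17; (11|17)=-1, (8|17)=+1; (−1)^{0·1·8}·(-1)^1·(+1)^0 = -1.
v=∞: -6 < 0 and -11305 < 0  ⇒  (a,b)_∞ = -1.
v=3: a=3^7·(≡1), b=3^2·(≡2) mod 3; (1|3)=+1, (2|3)=-1; (−1)^{7·2·1}·(+1)^2·(-1)^7 = -1.
|Ram(-6, -11305)| = 4, even; anisotropic at {3, 17, 19, ∞}.

[3, 17, 19, inf]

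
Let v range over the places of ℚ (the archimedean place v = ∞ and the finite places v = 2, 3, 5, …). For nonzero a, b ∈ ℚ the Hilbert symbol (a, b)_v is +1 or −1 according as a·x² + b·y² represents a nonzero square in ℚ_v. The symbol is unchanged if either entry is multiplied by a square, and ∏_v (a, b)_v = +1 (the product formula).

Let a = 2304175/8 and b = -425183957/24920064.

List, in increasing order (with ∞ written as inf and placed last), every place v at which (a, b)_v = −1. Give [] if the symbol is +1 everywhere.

(a, b) ≡ (184334, -3513917) mod (ℚ^×)²; places V = {2, 3, 5, 11, 13, 17, 19, 23, 37, 43, 47, 53, ∞}.
(a,b)_11: α=0, u≡2; β=3, v≡1 (mod 11); (2|11)=-1, (1|11)=+1; sign (−1)^0·-1^3·+1^0 = -1.
(a,b)_13: α=0, u≡2; β=-2, v≡1 (mod 13); (2|13)=-1, (1|13)=+1; sign (−1)^0·-1^-2·+1^0 = +1.
(a,b)_23: α=0, u≡13; β=1, v≡14 (mod 23); (13|23)=+1, (14|23)=-1; sign (−1)^0·+1^1·-1^0 = +1.
(a,b)_37: α=1, u≡19; β=0, v≡7 (mod 37); (19|37)=-1, (7|37)=+1; sign (−1)^0·-1^0·+1^1 = +1.
(a,b)_17: α=0, u≡10; β=1, v≡2 (mod 17); (10|17)=-1, (2|17)=+1; sign (−1)^0·-1^1·+1^0 = -1.
(a,b)_53: α=1, u≡35; β=0, v≡16 (mod 53); (35|53)=-1, (16|53)=+1; sign (−1)^0·-1^0·+1^1 = +1.
(a,b)_43: α=0, u≡24; β=1, v≡31 (mod 43); (24|43)=+1, (31|43)=+1; sign (−1)^0·+1^1·+1^0 = +1.
(a,b)_∞: sgn(184334)=+, sgn(-3513917)=−, so +1.
(a,b)_3: α=0, u≡2; β=-2, v≡1 (mod 3); (2|3)=-1, (1|3)=+1; sign (−1)^0·-1^-2·+1^0 = +1.
(a,b)_19: α=0, u≡8; β=1, v≡13 (mod 19); (8|19)=-1, (13|19)=-1; sign (−1)^0·-1^1·-1^0 = -1.
(a,b)_5: α=2, u≡4; β=0, v≡2 (mod 5); (4|5)=+1, (2|5)=-1; sign (−1)^0·+1^0·-1^2 = +1.
(a,b)_47: α=1, u≡24; β=0, v≡30 (mod 47); (24|47)=+1, (30|47)=-1; sign (−1)^0·+1^0·-1^1 = -1.
(a,b)_2: α=-3, β=-14; u≡7, v≡3 (mod 8); ε(u)ε(v)=1·1, αω(v)=-3·1, βω(u)=-14·0; sum ≡ 0  ⇒  +1.
Ram(184334, -3513917) = {11, 17, 19, 47}; no ℚ_11-point on the conic.

[11, 17, 19, 47]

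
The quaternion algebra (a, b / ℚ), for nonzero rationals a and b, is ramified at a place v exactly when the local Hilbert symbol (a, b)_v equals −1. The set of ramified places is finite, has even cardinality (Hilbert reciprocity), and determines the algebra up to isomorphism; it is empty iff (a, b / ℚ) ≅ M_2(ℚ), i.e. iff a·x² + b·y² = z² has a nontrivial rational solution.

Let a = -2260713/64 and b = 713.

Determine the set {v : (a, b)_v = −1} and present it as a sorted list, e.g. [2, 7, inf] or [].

[3, 7, 13, 31]

(a, b) ≡ (-273, 713) mod (ℚ^×)²; places V = {2, 3, 7, 13, 23, 31, ∞}.
(a,b)_7: α=3, u≡3; β=0, v≡6 (mod 7); (3|7)=-1, (6|7)=-1; sign (−1)^0·-1^0·-1^3 = -1.
(a,b)_31: α=0, u≡12; β=1, v≡23 (mod 31); (12|31)=-1, (23|31)=-1; sign (−1)^0·-1^1·-1^0 = -1.
(a,b)_3: α=1, u≡2; β=0, v≡2 (mod 3); (2|3)=-1, (2|3)=-1; sign (−1)^0·-1^0·-1^1 = -1.
(a,b)_2: α=-6, β=0; u≡7, v≡1 (mod 8); ε(u)ε(v)=1·0, αω(v)=-6·0, βω(u)=0·0; sum ≡ 0  ⇒  +1.
(a,b)_13: α=3, u≡2; β=0, v≡11 (mod 13); (2|13)=-1, (11|13)=-1; sign (−1)^0·-1^0·-1^3 = -1.
(a,b)_23: α=0, u≡4; β=1, v≡8 (mod 23); (4|23)=+1, (8|23)=+1; sign (−1)^0·+1^1·+1^0 = +1.
(a,b)_∞: sgn(-273)=−, sgn(713)=+, so +1.
Ram(-273, 713) = {3, 7, 13, 31}; no ℚ_3-point on the conic.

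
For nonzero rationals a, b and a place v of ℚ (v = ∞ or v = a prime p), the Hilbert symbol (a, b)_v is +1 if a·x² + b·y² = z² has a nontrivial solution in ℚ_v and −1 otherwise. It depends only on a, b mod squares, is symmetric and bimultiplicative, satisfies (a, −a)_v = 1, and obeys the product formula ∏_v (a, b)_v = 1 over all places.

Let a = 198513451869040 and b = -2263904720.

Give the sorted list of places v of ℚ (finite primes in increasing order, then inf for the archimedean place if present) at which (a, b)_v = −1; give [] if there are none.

Mod squares: a ≡ 1015, b ≡ -168245. Check v ∈ {∞, 2, 5, 7, 11, 19, 23, 29}.
v=19: a=19^2·(≡8), b=19^1·(≡15) mod 19; (8|19)=-1, (15|19)=-1; (−1)^{2·1·9}·(-1)^1·(-1)^2 = -1.
v=5: a=5^1·(≡3), b=5^1·(≡1) mod 5; (3|5)=-1, (1|5)=+1; (−1)^{1·1·2}·(-1)^1·(+1)^1 = -1.
v=23: a=23^4·(≡8), b=23^1·(≡22) mod 23; (8|23)=+1, (22|23)=-1; (−1)^{4·1·11}·(+1)^1·(-1)^4 = +1.
v=29: a=29^1·(≡13), b=29^2·(≡5) mod 29; (13|29)=+1, (5|29)=+1; (−1)^{1·2·14}·(+1)^2·(+1)^1 = +1.
v=7: a=7^1·(≡6), b=7^1·(≡6) mod 7; (6|7)=-1, (6|7)=-1; (−1)^{1·1·3}·(-1)^1·(-1)^1 = -1.
v=∞: 1015 > 0 and -168245 < 0  ⇒  (a,b)_∞ = +1.
v=11: a=11^2·(≡3), b=11^1·(≡7) mod 11; (3|11)=+1, (7|11)=-1; (−1)^{2·1·5}·(+1)^1·(-1)^2 = +1.
v=2: v_2(a)=4, v_2(b)=4; units ≡ 7, 3 (mod 8); ε·ε+αω+βω = 1·1+4·1+4·0 ≡ 1  ⇒  (a,b)_2 = -1.
(1015, -168245 / ℚ) ramifies at {2, 5, 7, 19}: a division algebra.

[2, 5, 7, 19]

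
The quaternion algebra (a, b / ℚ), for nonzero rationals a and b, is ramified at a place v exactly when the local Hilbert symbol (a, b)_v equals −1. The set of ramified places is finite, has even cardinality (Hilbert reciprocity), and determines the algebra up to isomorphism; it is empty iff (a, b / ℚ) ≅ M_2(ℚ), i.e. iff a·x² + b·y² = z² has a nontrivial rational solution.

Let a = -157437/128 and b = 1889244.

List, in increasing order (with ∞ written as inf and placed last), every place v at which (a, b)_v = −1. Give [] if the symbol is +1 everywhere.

Mod squares: a ≡ -714, b ≡ 119. Check v ∈ {∞, 2, 3, 7, 17}.
v=2: v_2(a)=-7, v_2(b)=2; units ≡ 3, 7 (mod 8); ε·ε+αω+βω = 1·1+-7·0+2·1 ≡ 1  ⇒  (a,b)_2 = -1.
v=3: a=3^3·(≡2), b=3^4·(≡2) mod 3; (2|3)=-1, (2|3)=-1; (−1)^{3·4·1}·(-1)^4·(-1)^3 = -1.
v=7: a=7^3·(≡5), b=7^3·(≡6) mod 7; (5|7)=-1, (6|7)=-1; (−1)^{3·3·3}·(-1)^3·(-1)^3 = -1.
v=17: a=17^1·(≡8), b=17^1·(≡3) mod 17; (8|17)=+1, (3|17)=-1; (−1)^{1·1·8}·(+1)^1·(-1)^1 = -1.
v=∞: -714 < 0 and 119 > 0  ⇒  (a,b)_∞ = +1.
|Ram(-714, 119)| = 4, even; anisotropic at {2, 3, 7, 17}.

[2, 3, 7, 17]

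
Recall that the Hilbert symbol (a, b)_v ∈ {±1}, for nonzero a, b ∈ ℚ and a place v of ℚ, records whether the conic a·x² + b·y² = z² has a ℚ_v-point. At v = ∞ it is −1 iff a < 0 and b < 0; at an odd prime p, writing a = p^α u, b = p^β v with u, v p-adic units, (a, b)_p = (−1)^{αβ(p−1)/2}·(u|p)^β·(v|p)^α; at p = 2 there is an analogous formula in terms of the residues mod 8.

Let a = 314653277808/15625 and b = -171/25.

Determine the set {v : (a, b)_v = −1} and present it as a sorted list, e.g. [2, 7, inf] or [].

[]

Mod squares: a ≡ 23, b ≡ -19. Check v ∈ {∞, 2, 3, 5, 19, 23}.
v=23: a=23^1·(≡13), b=23^0·(≡18) mod 23; (13|23)=+1, (18|23)=+1; (−1)^{1·0·11}·(+1)^0·(+1)^1 = +1.
v=19: a=19^4·(≡6), b=19^1·(≡8) mod 19; (6|19)=+1, (8|19)=-1; (−1)^{4·1·9}·(+1)^1·(-1)^4 = +1.
v=3: a=3^8·(≡2), b=3^2·(≡2) mod 3; (2|3)=-1, (2|3)=-1; (−1)^{8·2·1}·(-1)^2·(-1)^8 = +1.
v=2: v_2(a)=4, v_2(b)=0; units ≡ 7, 5 (mod 8); ε·ε+αω+βω = 1·0+4·1+0·0 ≡ 0  ⇒  (a,b)_2 = +1.
v=5: a=5^-6·(≡3), b=5^-2·(≡4) mod 5; (3|5)=-1, (4|5)=+1; (−1)^{-6·-2·2}·(-1)^-2·(+1)^-6 = +1.
v=∞: 23 > 0 and -19 < 0  ⇒  (a,b)_∞ = +1.
Every local symbol is +1, so the conic 23·x² + -19·y² = z² has ℚ_v-points for all v and hence a ℚ-point; (a, b / ℚ) ≅ M_2(ℚ).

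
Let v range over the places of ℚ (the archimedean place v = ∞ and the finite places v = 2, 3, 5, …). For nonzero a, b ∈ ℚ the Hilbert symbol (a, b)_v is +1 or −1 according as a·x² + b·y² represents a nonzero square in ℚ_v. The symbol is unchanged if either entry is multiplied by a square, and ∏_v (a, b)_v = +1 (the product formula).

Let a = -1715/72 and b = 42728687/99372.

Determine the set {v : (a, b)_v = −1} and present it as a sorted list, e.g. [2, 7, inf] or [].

Mod squares: a ≡ -70, b ≡ 69. Check v ∈ {∞, 2, 3, 5, 7, 13, 23, 29, 47}.
v=3: a=3^-2·(≡2), b=3^-1·(≡2) mod 3; (2|3)=-1, (2|3)=-1; (−1)^{-2·-1·1}·(-1)^-1·(-1)^-2 = -1.
v=29: a=29^0·(≡8), b=29^2·(≡8) mod 29; (8|29)=-1, (8|29)=-1; (−1)^{0·2·14}·(-1)^2·(-1)^0 = +1.
v=23: a=23^0·(≡11), b=23^1·(≡3) mod 23; (11|23)=-1, (3|23)=+1; (−1)^{0·1·11}·(-1)^1·(+1)^0 = -1.
v=5: a=5^1·(≡1), b=5^0·(≡1) mod 5; (1|5)=+1, (1|5)=+1; (−1)^{1·0·2}·(+1)^0·(+1)^1 = +1.
v=∞: -70 < 0 and 69 > 0  ⇒  (a,b)_∞ = +1.
v=7: a=7^3·(≡1), b=7^-2·(≡3) mod 7; (1|7)=+1, (3|7)=-1; (−1)^{3·-2·3}·(+1)^-2·(-1)^3 = -1.
v=2: v_2(a)=-3, v_2(b)=-2; units ≡ 5, 5 (mod 8); ε·ε+αω+βω = 0·0+-3·1+-2·1 ≡ 1  ⇒  (a,b)_2 = -1.
v=47: a=47^0·(≡16), b=47^2·(≡22) mod 47; (16|47)=+1, (22|47)=-1; (−1)^{0·2·23}·(+1)^2·(-1)^0 = +1.
v=13: a=13^0·(≡2), b=13^-2·(≡9) mod 13; (2|13)=-1, (9|13)=+1; (−1)^{0·-2·6}·(-1)^-2·(+1)^0 = +1.
Ram(-70, 69) = {2, 3, 7, 23}; no ℚ_2-point on the conic.

[2, 3, 7, 23]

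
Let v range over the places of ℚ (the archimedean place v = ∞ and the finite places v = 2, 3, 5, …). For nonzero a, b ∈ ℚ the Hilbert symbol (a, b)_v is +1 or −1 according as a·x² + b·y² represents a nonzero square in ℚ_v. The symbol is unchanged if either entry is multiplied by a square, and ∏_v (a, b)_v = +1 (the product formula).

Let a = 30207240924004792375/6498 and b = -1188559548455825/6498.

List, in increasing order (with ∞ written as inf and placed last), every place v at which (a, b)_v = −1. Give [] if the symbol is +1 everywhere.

[2, 13]

Mod squares: a ≡ 2990, b ≡ -34. Check v ∈ {∞, 2, 3, 5, 7, 13, 17, 19, 23, 47}.
v=7: a=7^2·(≡1), b=7^2·(≡4) mod 7; (1|7)=+1, (4|7)=+1; (−1)^{2·2·3}·(+1)^2·(+1)^2 = +1.
v=47: a=47^2·(≡39), b=47^2·(≡15) mod 47; (39|47)=-1, (15|47)=-1; (−1)^{2·2·23}·(-1)^2·(-1)^2 = +1.
v=3: a=3^-2·(≡2), b=3^-2·(≡2) mod 3; (2|3)=-1, (2|3)=-1; (−1)^{-2·-2·1}·(-1)^-2·(-1)^-2 = +1.
v=2: v_2(a)=-1, v_2(b)=-1; units ≡ 7, 7 (mod 8); ε·ε+αω+βω = 1·1+-1·0+-1·0 ≡ 1  ⇒  (a,b)_2 = -1.
v=13: a=13^3·(≡4), b=13^2·(≡7) mod 13; (4|13)=+1, (7|13)=-1; (−1)^{3·2·6}·(+1)^2·(-1)^3 = -1.
v=19: a=19^-2·(≡4), b=19^-2·(≡6) mod 19; (4|19)=+1, (6|19)=+1; (−1)^{-2·-2·9}·(+1)^-2·(+1)^-2 = +1.
v=17: a=17^4·(≡8), b=17^3·(≡8) mod 17; (8|17)=+1, (8|17)=+1; (−1)^{4·3·8}·(+1)^3·(+1)^4 = +1.
v=5: a=5^3·(≡3), b=5^2·(≡4) mod 5; (3|5)=-1, (4|5)=+1; (−1)^{3·2·2}·(-1)^2·(+1)^3 = +1.
v=∞: 2990 > 0 and -34 < 0  ⇒  (a,b)_∞ = +1.
v=23: a=23^3·(≡10), b=23^2·(≡13) mod 23; (10|23)=-1, (13|23)=+1; (−1)^{3·2·11}·(-1)^2·(+1)^3 = +1.
|Ram(2990, -34)| = 2, even; anisotropic at {2, 13}.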